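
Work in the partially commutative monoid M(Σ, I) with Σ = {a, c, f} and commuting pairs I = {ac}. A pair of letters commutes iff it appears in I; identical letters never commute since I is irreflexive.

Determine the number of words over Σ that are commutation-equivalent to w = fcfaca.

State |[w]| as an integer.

piece 0:f — minimal
piece 1:c rests on {0:f}
piece 2:f rests on {1:c}
piece 3:a rests on {2:f}
piece 4:c rests on {2:f}
piece 5:a rests on {3:a}
minimal pieces: {0:f}
ways to finish when only these pieces remain (= sum over removing one remaining piece with nothing left below it):
  1 left: {4}→1  {5}→1
  2 left: {3,5}→1  {4,5}→2
  3 left: {3,4,5}→3
  4 left: {2,3,4,5}→3
  placing 0:f first → 3 extensions

3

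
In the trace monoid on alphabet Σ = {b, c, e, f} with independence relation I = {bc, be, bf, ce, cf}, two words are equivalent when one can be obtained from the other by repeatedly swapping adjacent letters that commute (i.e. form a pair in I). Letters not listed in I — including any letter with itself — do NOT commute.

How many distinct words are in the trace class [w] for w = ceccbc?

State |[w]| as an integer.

30

piece 0:c — minimal
piece 1:e — minimal
piece 2:c rests on {0:c}
piece 3:c rests on {2:c}
piece 4:b — minimal
piece 5:c rests on {3:c}
minimal pieces: {0:c, 1:e, 4:b}
ways to finish when only these pieces remain (= sum over removing one remaining piece with nothing left below it):
  1 left: {1}→1  {4}→1  {5}→1
  2 left: {1,4}→2  {1,5}→2  {3,5}→1  {4,5}→2
  3 left: {1,3,5}→3  {1,4,5}→6  {2,3,5}→1  {3,4,5}→3
  4 left: {0,2,3,5}→1  {1,2,3,5}→4  {1,3,4,5}→12  {2,3,4,5}→4
  placing 0:c first → 20 extensions
  placing 1:e first → 5 extensions
  placing 4:b first → 5 extensions
total linear extensions = 30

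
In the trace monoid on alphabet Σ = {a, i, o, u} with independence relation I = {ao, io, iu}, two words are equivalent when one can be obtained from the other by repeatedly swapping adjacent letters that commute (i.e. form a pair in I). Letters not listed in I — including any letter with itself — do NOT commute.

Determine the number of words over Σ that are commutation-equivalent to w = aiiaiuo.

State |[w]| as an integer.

3

0(a) covers ∅
1(i) covers 0:a
2(i) covers 1:i
3(a) covers 2:i
4(i) covers 3:a
5(u) covers 3:a
6(o) covers 5:u
floor of heap: 0:a
completions by unplaced set U, small U first (add the entries for U minus each lowest piece of U):
  |U|=1: {4}:1  {6}:1
  |U|=2: {4,6}:2  {5,6}:1
  |U|=3: {4,5,6}:3
  |U|=4: {3,4,5,6}:3
  |U|=5: {2,3,4,5,6}:3
  start at 0(a): 3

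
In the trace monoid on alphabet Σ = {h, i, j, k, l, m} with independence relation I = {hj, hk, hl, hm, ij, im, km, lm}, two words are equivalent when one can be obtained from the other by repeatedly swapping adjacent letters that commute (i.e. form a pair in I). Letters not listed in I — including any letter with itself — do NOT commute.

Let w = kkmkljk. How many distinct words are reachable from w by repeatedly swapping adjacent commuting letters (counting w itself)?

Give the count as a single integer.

drop 0:k onto floor
drop 1:k onto {0:k}
drop 2:m onto floor
drop 3:k onto {1:k}
drop 4:l onto {3:k}
drop 5:j onto {2:m, 4:l}
drop 6:k onto {5:j}
ground layer = {0:k, 2:m}
drop-orders for the pieces not yet dropped (sum over which currently-grounded one goes next):
  1 to go: {6} 1
  2 to go: {5,6} 1
  3 to go: {2,5,6} 1  {4,5,6} 1
  4 to go: {2,4,5,6} 2  {3,4,5,6} 1
  5 to go: {1,3,4,5,6} 1  {2,3,4,5,6} 3
  if 0:k drops first: 4 orders
  if 2:m drops first: 1 orders
heap linearizations: 5

5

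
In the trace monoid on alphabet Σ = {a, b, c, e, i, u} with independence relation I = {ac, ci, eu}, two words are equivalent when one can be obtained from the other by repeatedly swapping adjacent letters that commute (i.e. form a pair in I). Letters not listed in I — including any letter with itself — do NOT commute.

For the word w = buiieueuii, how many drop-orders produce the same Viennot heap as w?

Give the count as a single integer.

drop 0:b onto floor
drop 1:u onto {0:b}
drop 2:i onto {1:u}
drop 3:i onto {2:i}
drop 4:e onto {3:i}
drop 5:u onto {3:i}
drop 6:e onto {4:e}
drop 7:u onto {5:u}
drop 8:i onto {6:e, 7:u}
drop 9:i onto {8:i}
ground layer = {0:b}
drop-orders for the pieces not yet dropped (sum over which currently-grounded one goes next):
  1 to go: {9} 1
  2 to go: {8,9} 1
  3 to go: {6,8,9} 1  {7,8,9} 1
  4 to go: {4,6,8,9} 1  {5,7,8,9} 1  {6,7,8,9} 2
  5 to go: {4,6,7,8,9} 3  {5,6,7,8,9} 3
  6 to go: {4,5,6,7,8,9} 6
  7 to go: {3,4,5,6,7,8,9} 6
  8 to go: {2,3,4,5,6,7,8,9} 6
  if 0:b drops first: 6 orders

6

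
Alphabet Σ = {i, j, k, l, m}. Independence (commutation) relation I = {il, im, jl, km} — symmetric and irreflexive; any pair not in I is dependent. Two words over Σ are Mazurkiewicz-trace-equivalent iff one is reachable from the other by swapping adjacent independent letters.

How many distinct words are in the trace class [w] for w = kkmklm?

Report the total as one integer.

0(k) covers ∅
1(k) covers 0:k
2(m) covers ∅
3(k) covers 1:k
4(l) covers 2:m, 3:k
5(m) covers 4:l
floor of heap: 0:k, 2:m
completions by unplaced set U, small U first (add the entries for U minus each lowest piece of U):
  |U|=1: {5}:1
  |U|=2: {4,5}:1
  |U|=3: {2,4,5}:1  {3,4,5}:1
  |U|=4: {1,3,4,5}:1  {2,3,4,5}:2
  start at 0(k): 3
  start at 2(m): 1
sum over floor = 4

4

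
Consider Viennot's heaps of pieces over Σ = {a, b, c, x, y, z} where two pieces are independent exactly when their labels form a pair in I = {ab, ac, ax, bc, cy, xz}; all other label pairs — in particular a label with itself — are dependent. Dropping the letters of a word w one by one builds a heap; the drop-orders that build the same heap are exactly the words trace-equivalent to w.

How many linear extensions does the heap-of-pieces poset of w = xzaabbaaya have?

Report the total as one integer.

piece 0:x — minimal
piece 1:z — minimal
piece 2:a rests on {1:z}
piece 3:a rests on {2:a}
piece 4:b rests on {0:x, 1:z}
piece 5:b rests on {4:b}
piece 6:a rests on {3:a}
piece 7:a rests on {6:a}
piece 8:y rests on {5:b, 7:a}
piece 9:a rests on {8:y}
minimal pieces: {0:x, 1:z}
ways to finish when only these pieces remain (= sum over removing one remaining piece with nothing left below it):
  1 left: {9}→1
  2 left: {8,9}→1
  3 left: {5,8,9}→1  {7,8,9}→1
  4 left: {4,5,8,9}→1  {5,7,8,9}→2  {6,7,8,9}→1
  5 left: {0,4,5,8,9}→1  {3,6,7,8,9}→1  {4,5,7,8,9}→3  {5,6,7,8,9}→3
  6 left: {0,4,5,7,8,9}→4  {2,3,6,7,8,9}→1  {3,5,6,7,8,9}→4  {4,5,6,7,8,9}→6
  7 left: {0,4,5,6,7,8,9}→10  {2,3,5,6,7,8,9}→5  {3,4,5,6,7,8,9}→10
  8 left: {0,3,4,5,6,7,8,9}→20  {2,3,4,5,6,7,8,9}→15
  placing 0:x first → 15 extensions
  placing 1:z first → 35 extensions
total linear extensions = 50

50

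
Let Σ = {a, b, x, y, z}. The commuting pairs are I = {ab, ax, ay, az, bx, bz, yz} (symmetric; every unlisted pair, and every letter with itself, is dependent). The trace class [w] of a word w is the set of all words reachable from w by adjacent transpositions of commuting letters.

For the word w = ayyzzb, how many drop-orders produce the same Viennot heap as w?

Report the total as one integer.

60

drop 0:a onto floor
drop 1:y onto floor
drop 2:y onto {1:y}
drop 3:z onto floor
drop 4:z onto {3:z}
drop 5:b onto {2:y}
ground layer = {0:a, 1:y, 3:z}
drop-orders for the pieces not yet dropped (sum over which currently-grounded one goes next):
  1 to go: {0} 1  {4} 1  {5} 1
  2 to go: {0,4} 2  {0,5} 2  {2,5} 1  {3,4} 1  {4,5} 2
  3 to go: {0,2,5} 3  {0,3,4} 3  {0,4,5} 6  {1,2,5} 1  {2,4,5} 3  {3,4,5} 3
  4 to go: {0,1,2,5} 4  {0,2,4,5} 12  {0,3,4,5} 12  {1,2,4,5} 4  {2,3,4,5} 6
  if 0:a drops first: 10 orders
  if 1:y drops first: 30 orders
  if 3:z drops first: 20 orders
heap linearizations: 60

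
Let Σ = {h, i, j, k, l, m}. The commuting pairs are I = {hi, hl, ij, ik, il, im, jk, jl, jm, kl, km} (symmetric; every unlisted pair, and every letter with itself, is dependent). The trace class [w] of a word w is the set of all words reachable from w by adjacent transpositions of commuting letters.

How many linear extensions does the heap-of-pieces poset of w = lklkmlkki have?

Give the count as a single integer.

630

#0=l has no predecessor
#1=k has no predecessor
#2=l depends on [0:l]
#3=k depends on [1:k]
#4=m depends on [2:l]
#5=l depends on [4:m]
#6=k depends on [3:k]
#7=k depends on [6:k]
#8=i has no predecessor
sources: [0:l, 1:k, 8:i]
N(rest) = Σ N(rest − s) over sources s of rest; N(one piece) = 1:
  size 1 → [5]=1  [7]=1  [8]=1
  size 2 → [4,5]=1  [5,7]=2  [5,8]=2  [6,7]=1  [7,8]=2
  size 3 → [2,4,5]=1  [3,6,7]=1  [4,5,7]=3  [4,5,8]=3  [5,6,7]=3  [5,7,8]=6  [6,7,8]=3
  size 4 → [0,2,4,5]=1  [1,3,6,7]=1  [2,4,5,7]=4  [2,4,5,8]=4  [3,5,6,7]=4  [3,6,7,8]=4  [4,5,6,7]=6  [4,5,7,8]=12  [5,6,7,8]=12
  size 5 → [0,2,4,5,7]=5  [0,2,4,5,8]=5  [1,3,5,6,7]=5  [1,3,6,7,8]=5  [2,4,5,6,7]=10  [2,4,5,7,8]=20  [3,4,5,6,7]=10  [3,5,6,7,8]=20  [4,5,6,7,8]=30
  size 6 → [0,2,4,5,6,7]=15  [0,2,4,5,7,8]=30  [1,3,4,5,6,7]=15  [1,3,5,6,7,8]=30  [2,3,4,5,6,7]=20  [2,4,5,6,7,8]=60  [3,4,5,6,7,8]=60
  size 7 → [0,2,3,4,5,6,7]=35  [0,2,4,5,6,7,8]=105  [1,2,3,4,5,6,7]=35  [1,3,4,5,6,7,8]=105  [2,3,4,5,6,7,8]=140
  first=0(l) contributes 280
  first=1(k) contributes 280
  first=8(i) contributes 70
|[w]| = 630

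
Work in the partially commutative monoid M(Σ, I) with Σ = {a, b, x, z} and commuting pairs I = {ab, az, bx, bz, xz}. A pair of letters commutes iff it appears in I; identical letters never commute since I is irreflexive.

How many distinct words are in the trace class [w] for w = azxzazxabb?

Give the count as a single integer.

2520

#0=a has no predecessor
#1=z has no predecessor
#2=x depends on [0:a]
#3=z depends on [1:z]
#4=a depends on [2:x]
#5=z depends on [3:z]
#6=x depends on [4:a]
#7=a depends on [6:x]
#8=b has no predecessor
#9=b depends on [8:b]
sources: [0:a, 1:z, 8:b]
N(rest) = Σ N(rest − s) over sources s of rest; N(one piece) = 1:
  size 1 → [5]=1  [7]=1  [9]=1
  size 2 → [3,5]=1  [5,7]=2  [5,9]=2  [6,7]=1  [7,9]=2  [8,9]=1
  size 3 → [1,3,5]=1  [3,5,7]=3  [3,5,9]=3  [4,6,7]=1  [5,6,7]=3  [5,7,9]=6  [5,8,9]=3  [6,7,9]=3  [7,8,9]=3
  size 4 → [1,3,5,7]=4  [1,3,5,9]=4  [2,4,6,7]=1  [3,5,6,7]=6  [3,5,7,9]=12  [3,5,8,9]=6  [4,5,6,7]=4  [4,6,7,9]=4  [5,6,7,9]=12  [5,7,8,9]=12  [6,7,8,9]=6
  size 5 → [0,2,4,6,7]=1  [1,3,5,6,7]=10  [1,3,5,7,9]=20  [1,3,5,8,9]=10  [2,4,5,6,7]=5  [2,4,6,7,9]=5  [3,4,5,6,7]=10  [3,5,6,7,9]=30  [3,5,7,8,9]=30  [4,5,6,7,9]=20  [4,6,7,8,9]=10  [5,6,7,8,9]=30
  size 6 → [0,2,4,5,6,7]=6  [0,2,4,6,7,9]=6  [1,3,4,5,6,7]=20  [1,3,5,6,7,9]=60  [1,3,5,7,8,9]=60  [2,3,4,5,6,7]=15  [2,4,5,6,7,9]=30  [2,4,6,7,8,9]=15  [3,4,5,6,7,9]=60  [3,5,6,7,8,9]=90  [4,5,6,7,8,9]=60
  size 7 → [0,2,3,4,5,6,7]=21  [0,2,4,5,6,7,9]=42  [0,2,4,6,7,8,9]=21  [1,2,3,4,5,6,7]=35  [1,3,4,5,6,7,9]=140  [1,3,5,6,7,8,9]=210  [2,3,4,5,6,7,9]=105  [2,4,5,6,7,8,9]=105  [3,4,5,6,7,8,9]=210
  size 8 → [0,1,2,3,4,5,6,7]=56  [0,2,3,4,5,6,7,9]=168  [0,2,4,5,6,7,8,9]=168  [1,2,3,4,5,6,7,9]=280  [1,3,4,5,6,7,8,9]=560  [2,3,4,5,6,7,8,9]=420
  first=0(a) contributes 1260
  first=1(z) contributes 756
  first=8(b) contributes 504
|[w]| = 2520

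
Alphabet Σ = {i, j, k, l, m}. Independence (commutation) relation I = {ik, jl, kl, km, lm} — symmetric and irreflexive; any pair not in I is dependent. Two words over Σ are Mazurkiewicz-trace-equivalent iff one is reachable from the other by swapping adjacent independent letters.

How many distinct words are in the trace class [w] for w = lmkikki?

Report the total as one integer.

piece 0:l — minimal
piece 1:m — minimal
piece 2:k — minimal
piece 3:i rests on {0:l, 1:m}
piece 4:k rests on {2:k}
piece 5:k rests on {4:k}
piece 6:i rests on {3:i}
minimal pieces: {0:l, 1:m, 2:k}
ways to finish when only these pieces remain (= sum over removing one remaining piece with nothing left below it):
  1 left: {5}→1  {6}→1
  2 left: {3,6}→1  {4,5}→1  {5,6}→2
  3 left: {0,3,6}→1  {1,3,6}→1  {2,4,5}→1  {3,5,6}→3  {4,5,6}→3
  4 left: {0,1,3,6}→2  {0,3,5,6}→4  {1,3,5,6}→4  {2,4,5,6}→4  {3,4,5,6}→6
  5 left: {0,1,3,5,6}→10  {0,3,4,5,6}→10  {1,3,4,5,6}→10  {2,3,4,5,6}→10
  placing 0:l first → 20 extensions
  placing 1:m first → 20 extensions
  placing 2:k first → 30 extensions
total linear extensions = 70

70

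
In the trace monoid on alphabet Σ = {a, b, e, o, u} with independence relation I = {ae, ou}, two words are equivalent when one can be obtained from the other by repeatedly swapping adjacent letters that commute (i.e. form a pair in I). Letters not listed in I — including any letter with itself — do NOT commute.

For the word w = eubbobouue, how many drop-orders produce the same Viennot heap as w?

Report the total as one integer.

piece 0:e — minimal
piece 1:u rests on {0:e}
piece 2:b rests on {1:u}
piece 3:b rests on {2:b}
piece 4:o rests on {3:b}
piece 5:b rests on {4:o}
piece 6:o rests on {5:b}
piece 7:u rests on {5:b}
piece 8:u rests on {7:u}
piece 9:e rests on {6:o, 8:u}
minimal pieces: {0:e}
ways to finish when only these pieces remain (= sum over removing one remaining piece with nothing left below it):
  1 left: {9}→1
  2 left: {6,9}→1  {8,9}→1
  3 left: {6,8,9}→2  {7,8,9}→1
  4 left: {6,7,8,9}→3
  5 left: {5,6,7,8,9}→3
  6 left: {4,5,6,7,8,9}→3
  7 left: {3,4,5,6,7,8,9}→3
  8 left: {2,3,4,5,6,7,8,9}→3
  placing 0:e first → 3 extensions

3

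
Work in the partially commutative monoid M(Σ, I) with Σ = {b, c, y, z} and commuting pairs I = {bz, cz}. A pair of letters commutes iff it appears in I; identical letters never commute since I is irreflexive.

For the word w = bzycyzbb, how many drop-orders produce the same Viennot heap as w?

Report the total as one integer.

6

piece 0:b — minimal
piece 1:z — minimal
piece 2:y rests on {0:b, 1:z}
piece 3:c rests on {2:y}
piece 4:y rests on {3:c}
piece 5:z rests on {4:y}
piece 6:b rests on {4:y}
piece 7:b rests on {6:b}
minimal pieces: {0:b, 1:z}
ways to finish when only these pieces remain (= sum over removing one remaining piece with nothing left below it):
  1 left: {5}→1  {7}→1
  2 left: {5,7}→2  {6,7}→1
  3 left: {5,6,7}→3
  4 left: {4,5,6,7}→3
  5 left: {3,4,5,6,7}→3
  6 left: {2,3,4,5,6,7}→3
  placing 0:b first → 3 extensions
  placing 1:z first → 3 extensions
total linear extensions = 6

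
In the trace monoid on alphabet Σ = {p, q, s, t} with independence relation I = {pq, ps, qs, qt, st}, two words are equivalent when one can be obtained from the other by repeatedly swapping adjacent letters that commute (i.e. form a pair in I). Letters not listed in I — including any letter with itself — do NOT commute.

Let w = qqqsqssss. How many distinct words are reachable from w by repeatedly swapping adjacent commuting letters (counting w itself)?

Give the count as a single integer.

126

piece 0:q — minimal
piece 1:q rests on {0:q}
piece 2:q rests on {1:q}
piece 3:s — minimal
piece 4:q rests on {2:q}
piece 5:s rests on {3:s}
piece 6:s rests on {5:s}
piece 7:s rests on {6:s}
piece 8:s rests on {7:s}
minimal pieces: {0:q, 3:s}
ways to finish when only these pieces remain (= sum over removing one remaining piece with nothing left below it):
  1 left: {4}→1  {8}→1
  2 left: {2,4}→1  {4,8}→2  {7,8}→1
  3 left: {1,2,4}→1  {2,4,8}→3  {4,7,8}→3  {6,7,8}→1
  4 left: {0,1,2,4}→1  {1,2,4,8}→4  {2,4,7,8}→6  {4,6,7,8}→4  {5,6,7,8}→1
  5 left: {0,1,2,4,8}→5  {1,2,4,7,8}→10  {2,4,6,7,8}→10  {3,5,6,7,8}→1  {4,5,6,7,8}→5
  6 left: {0,1,2,4,7,8}→15  {1,2,4,6,7,8}→20  {2,4,5,6,7,8}→15  {3,4,5,6,7,8}→6
  7 left: {0,1,2,4,6,7,8}→35  {1,2,4,5,6,7,8}→35  {2,3,4,5,6,7,8}→21
  placing 0:q first → 56 extensions
  placing 3:s first → 70 extensions
total linear extensions = 126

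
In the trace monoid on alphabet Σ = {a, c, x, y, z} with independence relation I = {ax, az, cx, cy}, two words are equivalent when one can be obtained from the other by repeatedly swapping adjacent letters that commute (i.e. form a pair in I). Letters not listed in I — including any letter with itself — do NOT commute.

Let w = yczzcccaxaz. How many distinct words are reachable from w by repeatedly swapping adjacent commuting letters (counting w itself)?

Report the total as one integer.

drop 0:y onto floor
drop 1:c onto floor
drop 2:z onto {0:y, 1:c}
drop 3:z onto {2:z}
drop 4:c onto {3:z}
drop 5:c onto {4:c}
drop 6:c onto {5:c}
drop 7:a onto {6:c}
drop 8:x onto {3:z}
drop 9:a onto {7:a}
drop 10:z onto {6:c, 8:x}
ground layer = {0:y, 1:c}
drop-orders for the pieces not yet dropped (sum over which currently-grounded one goes next):
  1 to go: {9} 1  {10} 1
  2 to go: {7,9} 1  {8,10} 1  {9,10} 2
  3 to go: {7,9,10} 3  {8,9,10} 3
  4 to go: {6,7,9,10} 3  {7,8,9,10} 6
  5 to go: {5,6,7,9,10} 3  {6,7,8,9,10} 9
  6 to go: {4,5,6,7,9,10} 3  {5,6,7,8,9,10} 12
  7 to go: {4,5,6,7,8,9,10} 15
  8 to go: {3,4,5,6,7,8,9,10} 15
  9 to go: {2,3,4,5,6,7,8,9,10} 15
  if 0:y drops first: 15 orders
  if 1:c drops first: 15 orders
heap linearizations: 30

30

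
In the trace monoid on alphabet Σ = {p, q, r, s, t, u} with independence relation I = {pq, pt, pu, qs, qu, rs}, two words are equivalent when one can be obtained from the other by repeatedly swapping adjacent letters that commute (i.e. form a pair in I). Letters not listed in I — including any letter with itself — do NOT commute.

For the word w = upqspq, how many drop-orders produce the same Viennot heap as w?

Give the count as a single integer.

#0=u has no predecessor
#1=p has no predecessor
#2=q has no predecessor
#3=s depends on [0:u, 1:p]
#4=p depends on [3:s]
#5=q depends on [2:q]
sources: [0:u, 1:p, 2:q]
N(rest) = Σ N(rest − s) over sources s of rest; N(one piece) = 1:
  size 1 → [4]=1  [5]=1
  size 2 → [2,5]=1  [3,4]=1  [4,5]=2
  size 3 → [0,3,4]=1  [1,3,4]=1  [2,4,5]=3  [3,4,5]=3
  size 4 → [0,1,3,4]=2  [0,3,4,5]=4  [1,3,4,5]=4  [2,3,4,5]=6
  first=0(u) contributes 10
  first=1(p) contributes 10
  first=2(q) contributes 10
|[w]| = 30

30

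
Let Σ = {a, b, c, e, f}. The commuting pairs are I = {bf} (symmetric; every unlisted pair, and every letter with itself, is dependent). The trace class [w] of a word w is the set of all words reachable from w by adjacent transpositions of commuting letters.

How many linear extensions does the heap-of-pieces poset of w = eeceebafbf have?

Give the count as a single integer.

3

0(e) covers ∅
1(e) covers 0:e
2(c) covers 1:e
3(e) covers 2:c
4(e) covers 3:e
5(b) covers 4:e
6(a) covers 5:b
7(f) covers 6:a
8(b) covers 6:a
9(f) covers 7:f
floor of heap: 0:e
completions by unplaced set U, small U first (add the entries for U minus each lowest piece of U):
  |U|=1: {8}:1  {9}:1
  |U|=2: {7,9}:1  {8,9}:2
  |U|=3: {7,8,9}:3
  |U|=4: {6,7,8,9}:3
  |U|=5: {5,6,7,8,9}:3
  |U|=6: {4,5,6,7,8,9}:3
  |U|=7: {3,4,5,6,7,8,9}:3
  |U|=8: {2,3,4,5,6,7,8,9}:3
  start at 0(e): 3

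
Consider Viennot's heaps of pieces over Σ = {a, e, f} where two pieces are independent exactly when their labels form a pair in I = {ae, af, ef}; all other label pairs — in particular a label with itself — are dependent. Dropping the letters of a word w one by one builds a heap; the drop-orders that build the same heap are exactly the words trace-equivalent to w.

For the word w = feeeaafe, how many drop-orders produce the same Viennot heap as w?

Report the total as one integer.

420

#0=f has no predecessor
#1=e has no predecessor
#2=e depends on [1:e]
#3=e depends on [2:e]
#4=a has no predecessor
#5=a depends on [4:a]
#6=f depends on [0:f]
#7=e depends on [3:e]
sources: [0:f, 1:e, 4:a]
N(rest) = Σ N(rest − s) over sources s of rest; N(one piece) = 1:
  size 1 → [5]=1  [6]=1  [7]=1
  size 2 → [0,6]=1  [3,7]=1  [4,5]=1  [5,6]=2  [5,7]=2  [6,7]=2
  size 3 → [0,5,6]=3  [0,6,7]=3  [2,3,7]=1  [3,5,7]=3  [3,6,7]=3  [4,5,6]=3  [4,5,7]=3  [5,6,7]=6
  size 4 → [0,3,6,7]=6  [0,4,5,6]=6  [0,5,6,7]=12  [1,2,3,7]=1  [2,3,5,7]=4  [2,3,6,7]=4  [3,4,5,7]=6  [3,5,6,7]=12  [4,5,6,7]=12
  size 5 → [0,2,3,6,7]=10  [0,3,5,6,7]=30  [0,4,5,6,7]=30  [1,2,3,5,7]=5  [1,2,3,6,7]=5  [2,3,4,5,7]=10  [2,3,5,6,7]=20  [3,4,5,6,7]=30
  size 6 → [0,1,2,3,6,7]=15  [0,2,3,5,6,7]=60  [0,3,4,5,6,7]=90  [1,2,3,4,5,7]=15  [1,2,3,5,6,7]=30  [2,3,4,5,6,7]=60
  first=0(f) contributes 105
  first=1(e) contributes 210
  first=4(a) contributes 105
|[w]| = 420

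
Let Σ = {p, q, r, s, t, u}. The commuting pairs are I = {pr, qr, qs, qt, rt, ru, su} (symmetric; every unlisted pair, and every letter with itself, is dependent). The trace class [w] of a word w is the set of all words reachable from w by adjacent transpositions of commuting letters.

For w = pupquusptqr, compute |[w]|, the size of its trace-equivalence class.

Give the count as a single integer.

#0=p has no predecessor
#1=u depends on [0:p]
#2=p depends on [1:u]
#3=q depends on [2:p]
#4=u depends on [3:q]
#5=u depends on [4:u]
#6=s depends on [2:p]
#7=p depends on [5:u, 6:s]
#8=t depends on [7:p]
#9=q depends on [7:p]
#10=r depends on [6:s]
sources: [0:p]
N(rest) = Σ N(rest − s) over sources s of rest; N(one piece) = 1:
  size 1 → [8]=1  [9]=1  [10]=1
  size 2 → [8,9]=2  [8,10]=2  [9,10]=2
  size 3 → [7,8,9]=2  [8,9,10]=6
  size 4 → [5,7,8,9]=2  [7,8,9,10]=8
  size 5 → [4,5,7,8,9]=2  [5,7,8,9,10]=10  [6,7,8,9,10]=8
  size 6 → [3,4,5,7,8,9]=2  [4,5,7,8,9,10]=12  [5,6,7,8,9,10]=18
  size 7 → [3,4,5,7,8,9,10]=14  [4,5,6,7,8,9,10]=30
  size 8 → [3,4,5,6,7,8,9,10]=44
  size 9 → [2,3,4,5,6,7,8,9,10]=44
  first=0(p) contributes 44

44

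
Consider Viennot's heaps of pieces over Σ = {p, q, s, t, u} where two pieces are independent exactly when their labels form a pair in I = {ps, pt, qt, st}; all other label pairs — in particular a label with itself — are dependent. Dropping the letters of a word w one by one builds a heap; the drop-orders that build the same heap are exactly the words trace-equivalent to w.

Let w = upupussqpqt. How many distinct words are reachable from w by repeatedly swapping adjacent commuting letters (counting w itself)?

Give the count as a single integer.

#0=u has no predecessor
#1=p depends on [0:u]
#2=u depends on [1:p]
#3=p depends on [2:u]
#4=u depends on [3:p]
#5=s depends on [4:u]
#6=s depends on [5:s]
#7=q depends on [6:s]
#8=p depends on [7:q]
#9=q depends on [8:p]
#10=t depends on [4:u]
sources: [0:u]
N(rest) = Σ N(rest − s) over sources s of rest; N(one piece) = 1:
  size 1 → [9]=1  [10]=1
  size 2 → [8,9]=1  [9,10]=2
  size 3 → [7,8,9]=1  [8,9,10]=3
  size 4 → [6,7,8,9]=1  [7,8,9,10]=4
  size 5 → [5,6,7,8,9]=1  [6,7,8,9,10]=5
  size 6 → [5,6,7,8,9,10]=6
  size 7 → [4,5,6,7,8,9,10]=6
  size 8 → [3,4,5,6,7,8,9,10]=6
  size 9 → [2,3,4,5,6,7,8,9,10]=6
  first=0(u) contributes 6

6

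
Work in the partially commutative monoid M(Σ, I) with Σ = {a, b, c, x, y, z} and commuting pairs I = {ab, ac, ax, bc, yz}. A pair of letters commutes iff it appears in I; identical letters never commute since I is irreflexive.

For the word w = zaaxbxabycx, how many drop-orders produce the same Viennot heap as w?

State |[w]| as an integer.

35

#0=z has no predecessor
#1=a depends on [0:z]
#2=a depends on [1:a]
#3=x depends on [0:z]
#4=b depends on [3:x]
#5=x depends on [4:b]
#6=a depends on [2:a]
#7=b depends on [5:x]
#8=y depends on [6:a, 7:b]
#9=c depends on [8:y]
#10=x depends on [9:c]
sources: [0:z]
N(rest) = Σ N(rest − s) over sources s of rest; N(one piece) = 1:
  size 1 → [10]=1
  size 2 → [9,10]=1
  size 3 → [8,9,10]=1
  size 4 → [6,8,9,10]=1  [7,8,9,10]=1
  size 5 → [2,6,8,9,10]=1  [5,7,8,9,10]=1  [6,7,8,9,10]=2
  size 6 → [1,2,6,8,9,10]=1  [2,6,7,8,9,10]=3  [4,5,7,8,9,10]=1  [5,6,7,8,9,10]=3
  size 7 → [1,2,6,7,8,9,10]=4  [2,5,6,7,8,9,10]=6  [3,4,5,7,8,9,10]=1  [4,5,6,7,8,9,10]=4
  size 8 → [1,2,5,6,7,8,9,10]=10  [2,4,5,6,7,8,9,10]=10  [3,4,5,6,7,8,9,10]=5
  size 9 → [1,2,4,5,6,7,8,9,10]=20  [2,3,4,5,6,7,8,9,10]=15
  first=0(z) contributes 35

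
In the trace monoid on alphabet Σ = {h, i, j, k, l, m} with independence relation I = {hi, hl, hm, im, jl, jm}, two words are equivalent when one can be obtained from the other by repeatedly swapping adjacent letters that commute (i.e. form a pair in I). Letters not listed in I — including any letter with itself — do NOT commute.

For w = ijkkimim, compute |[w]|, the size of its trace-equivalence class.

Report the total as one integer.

6

drop 0:i onto floor
drop 1:j onto {0:i}
drop 2:k onto {1:j}
drop 3:k onto {2:k}
drop 4:i onto {3:k}
drop 5:m onto {3:k}
drop 6:i onto {4:i}
drop 7:m onto {5:m}
ground layer = {0:i}
drop-orders for the pieces not yet dropped (sum over which currently-grounded one goes next):
  1 to go: {6} 1  {7} 1
  2 to go: {4,6} 1  {5,7} 1  {6,7} 2
  3 to go: {4,6,7} 3  {5,6,7} 3
  4 to go: {4,5,6,7} 6
  5 to go: {3,4,5,6,7} 6
  6 to go: {2,3,4,5,6,7} 6
  if 0:i drops first: 6 orders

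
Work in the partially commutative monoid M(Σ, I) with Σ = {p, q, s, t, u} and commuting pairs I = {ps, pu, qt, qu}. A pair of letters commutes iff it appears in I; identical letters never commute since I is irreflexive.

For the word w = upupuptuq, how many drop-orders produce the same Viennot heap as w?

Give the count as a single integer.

#0=u has no predecessor
#1=p has no predecessor
#2=u depends on [0:u]
#3=p depends on [1:p]
#4=u depends on [2:u]
#5=p depends on [3:p]
#6=t depends on [4:u, 5:p]
#7=u depends on [6:t]
#8=q depends on [5:p]
sources: [0:u, 1:p]
N(rest) = Σ N(rest − s) over sources s of rest; N(one piece) = 1:
  size 1 → [7]=1  [8]=1
  size 2 → [6,7]=1  [7,8]=2
  size 3 → [4,6,7]=1  [6,7,8]=3
  size 4 → [2,4,6,7]=1  [4,6,7,8]=4  [5,6,7,8]=3
  size 5 → [0,2,4,6,7]=1  [2,4,6,7,8]=5  [3,5,6,7,8]=3  [4,5,6,7,8]=7
  size 6 → [0,2,4,6,7,8]=6  [1,3,5,6,7,8]=3  [2,4,5,6,7,8]=12  [3,4,5,6,7,8]=10
  size 7 → [0,2,4,5,6,7,8]=18  [1,3,4,5,6,7,8]=13  [2,3,4,5,6,7,8]=22
  first=0(u) contributes 35
  first=1(p) contributes 40
|[w]| = 75

75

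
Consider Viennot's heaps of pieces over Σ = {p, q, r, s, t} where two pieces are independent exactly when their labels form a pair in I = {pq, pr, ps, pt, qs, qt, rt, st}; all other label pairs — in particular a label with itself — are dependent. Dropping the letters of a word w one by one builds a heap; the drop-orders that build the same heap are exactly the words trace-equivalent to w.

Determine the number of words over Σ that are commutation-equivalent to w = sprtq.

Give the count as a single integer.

piece 0:s — minimal
piece 1:p — minimal
piece 2:r rests on {0:s}
piece 3:t — minimal
piece 4:q rests on {2:r}
minimal pieces: {0:s, 1:p, 3:t}
ways to finish when only these pieces remain (= sum over removing one remaining piece with nothing left below it):
  1 left: {1}→1  {3}→1  {4}→1
  2 left: {1,3}→2  {1,4}→2  {2,4}→1  {3,4}→2
  3 left: {0,2,4}→1  {1,2,4}→3  {1,3,4}→6  {2,3,4}→3
  placing 0:s first → 12 extensions
  placing 1:p first → 4 extensions
  placing 3:t first → 4 extensions
total linear extensions = 20

20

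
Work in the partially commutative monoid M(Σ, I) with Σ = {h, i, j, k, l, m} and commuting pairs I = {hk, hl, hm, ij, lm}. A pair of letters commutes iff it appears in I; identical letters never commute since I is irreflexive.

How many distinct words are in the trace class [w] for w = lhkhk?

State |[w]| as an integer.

#0=l has no predecessor
#1=h has no predecessor
#2=k depends on [0:l]
#3=h depends on [1:h]
#4=k depends on [2:k]
sources: [0:l, 1:h]
N(rest) = Σ N(rest − s) over sources s of rest; N(one piece) = 1:
  size 1 → [3]=1  [4]=1
  size 2 → [1,3]=1  [2,4]=1  [3,4]=2
  size 3 → [0,2,4]=1  [1,3,4]=3  [2,3,4]=3
  first=0(l) contributes 6
  first=1(h) contributes 4
|[w]| = 10

10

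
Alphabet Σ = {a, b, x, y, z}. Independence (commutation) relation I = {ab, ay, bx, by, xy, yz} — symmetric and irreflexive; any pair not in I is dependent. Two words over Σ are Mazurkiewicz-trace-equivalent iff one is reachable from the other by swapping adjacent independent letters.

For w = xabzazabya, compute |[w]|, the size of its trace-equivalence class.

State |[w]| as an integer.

90

piece 0:x — minimal
piece 1:a rests on {0:x}
piece 2:b — minimal
piece 3:z rests on {1:a, 2:b}
piece 4:a rests on {3:z}
piece 5:z rests on {4:a}
piece 6:a rests on {5:z}
piece 7:b rests on {5:z}
piece 8:y — minimal
piece 9:a rests on {6:a}
minimal pieces: {0:x, 2:b, 8:y}
ways to finish when only these pieces remain (= sum over removing one remaining piece with nothing left below it):
  1 left: {7}→1  {8}→1  {9}→1
  2 left: {6,9}→1  {7,8}→2  {7,9}→2  {8,9}→2
  3 left: {6,7,9}→3  {6,8,9}→3  {7,8,9}→6
  4 left: {5,6,7,9}→3  {6,7,8,9}→12
  5 left: {4,5,6,7,9}→3  {5,6,7,8,9}→15
  6 left: {3,4,5,6,7,9}→3  {4,5,6,7,8,9}→18
  7 left: {1,3,4,5,6,7,9}→3  {2,3,4,5,6,7,9}→3  {3,4,5,6,7,8,9}→21
  8 left: {0,1,3,4,5,6,7,9}→3  {1,2,3,4,5,6,7,9}→6  {1,3,4,5,6,7,8,9}→24  {2,3,4,5,6,7,8,9}→24
  placing 0:x first → 54 extensions
  placing 2:b first → 27 extensions
  placing 8:y first → 9 extensions
total linear extensions = 90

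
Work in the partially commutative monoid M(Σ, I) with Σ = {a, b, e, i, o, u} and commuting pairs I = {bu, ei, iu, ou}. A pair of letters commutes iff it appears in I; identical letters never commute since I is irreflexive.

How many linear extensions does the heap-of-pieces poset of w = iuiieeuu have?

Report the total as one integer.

0(i) covers ∅
1(u) covers ∅
2(i) covers 0:i
3(i) covers 2:i
4(e) covers 1:u
5(e) covers 4:e
6(u) covers 5:e
7(u) covers 6:u
floor of heap: 0:i, 1:u
completions by unplaced set U, small U first (add the entries for U minus each lowest piece of U):
  |U|=1: {3}:1  {7}:1
  |U|=2: {2,3}:1  {3,7}:2  {6,7}:1
  |U|=3: {0,2,3}:1  {2,3,7}:3  {3,6,7}:3  {5,6,7}:1
  |U|=4: {0,2,3,7}:4  {2,3,6,7}:6  {3,5,6,7}:4  {4,5,6,7}:1
  |U|=5: {0,2,3,6,7}:10  {1,4,5,6,7}:1  {2,3,5,6,7}:10  {3,4,5,6,7}:5
  |U|=6: {0,2,3,5,6,7}:20  {1,3,4,5,6,7}:6  {2,3,4,5,6,7}:15
  start at 0(i): 21
  start at 1(u): 35
sum over floor = 56

56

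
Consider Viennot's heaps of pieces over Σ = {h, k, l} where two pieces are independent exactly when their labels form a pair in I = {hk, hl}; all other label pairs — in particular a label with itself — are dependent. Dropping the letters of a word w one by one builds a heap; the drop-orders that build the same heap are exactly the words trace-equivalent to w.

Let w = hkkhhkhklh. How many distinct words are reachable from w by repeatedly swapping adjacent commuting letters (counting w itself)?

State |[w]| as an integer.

252

#0=h has no predecessor
#1=k has no predecessor
#2=k depends on [1:k]
#3=h depends on [0:h]
#4=h depends on [3:h]
#5=k depends on [2:k]
#6=h depends on [4:h]
#7=k depends on [5:k]
#8=l depends on [7:k]
#9=h depends on [6:h]
sources: [0:h, 1:k]
N(rest) = Σ N(rest − s) over sources s of rest; N(one piece) = 1:
  size 1 → [8]=1  [9]=1
  size 2 → [6,9]=1  [7,8]=1  [8,9]=2
  size 3 → [4,6,9]=1  [5,7,8]=1  [6,8,9]=3  [7,8,9]=3
  size 4 → [2,5,7,8]=1  [3,4,6,9]=1  [4,6,8,9]=4  [5,7,8,9]=4  [6,7,8,9]=6
  size 5 → [0,3,4,6,9]=1  [1,2,5,7,8]=1  [2,5,7,8,9]=5  [3,4,6,8,9]=5  [4,6,7,8,9]=10  [5,6,7,8,9]=10
  size 6 → [0,3,4,6,8,9]=6  [1,2,5,7,8,9]=6  [2,5,6,7,8,9]=15  [3,4,6,7,8,9]=15  [4,5,6,7,8,9]=20
  size 7 → [0,3,4,6,7,8,9]=21  [1,2,5,6,7,8,9]=21  [2,4,5,6,7,8,9]=35  [3,4,5,6,7,8,9]=35
  size 8 → [0,3,4,5,6,7,8,9]=56  [1,2,4,5,6,7,8,9]=56  [2,3,4,5,6,7,8,9]=70
  first=0(h) contributes 126
  first=1(k) contributes 126
|[w]| = 252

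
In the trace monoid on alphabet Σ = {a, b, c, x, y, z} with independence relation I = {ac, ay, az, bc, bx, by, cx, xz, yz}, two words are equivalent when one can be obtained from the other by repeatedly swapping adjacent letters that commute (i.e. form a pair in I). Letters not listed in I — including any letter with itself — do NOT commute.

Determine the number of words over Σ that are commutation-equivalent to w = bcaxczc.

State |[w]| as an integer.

31

#0=b has no predecessor
#1=c has no predecessor
#2=a depends on [0:b]
#3=x depends on [2:a]
#4=c depends on [1:c]
#5=z depends on [0:b, 4:c]
#6=c depends on [5:z]
sources: [0:b, 1:c]
N(rest) = Σ N(rest − s) over sources s of rest; N(one piece) = 1:
  size 1 → [3]=1  [6]=1
  size 2 → [2,3]=1  [3,6]=2  [5,6]=1
  size 3 → [2,3,6]=3  [3,5,6]=3  [4,5,6]=1
  size 4 → [1,4,5,6]=1  [2,3,5,6]=6  [3,4,5,6]=4
  size 5 → [0,2,3,5,6]=6  [1,3,4,5,6]=5  [2,3,4,5,6]=10
  first=0(b) contributes 15
  first=1(c) contributes 16
|[w]| = 31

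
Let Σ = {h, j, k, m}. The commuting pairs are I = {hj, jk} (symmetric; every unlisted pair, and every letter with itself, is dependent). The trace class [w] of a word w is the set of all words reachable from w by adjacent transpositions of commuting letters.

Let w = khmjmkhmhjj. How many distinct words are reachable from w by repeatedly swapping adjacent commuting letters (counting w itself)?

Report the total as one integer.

#0=k has no predecessor
#1=h depends on [0:k]
#2=m depends on [1:h]
#3=j depends on [2:m]
#4=m depends on [3:j]
#5=k depends on [4:m]
#6=h depends on [5:k]
#7=m depends on [6:h]
#8=h depends on [7:m]
#9=j depends on [7:m]
#10=j depends on [9:j]
sources: [0:k]
N(rest) = Σ N(rest − s) over sources s of rest; N(one piece) = 1:
  size 1 → [8]=1  [10]=1
  size 2 → [8,10]=2  [9,10]=1
  size 3 → [8,9,10]=3
  size 4 → [7,8,9,10]=3
  size 5 → [6,7,8,9,10]=3
  size 6 → [5,6,7,8,9,10]=3
  size 7 → [4,5,6,7,8,9,10]=3
  size 8 → [3,4,5,6,7,8,9,10]=3
  size 9 → [2,3,4,5,6,7,8,9,10]=3
  first=0(k) contributes 3

3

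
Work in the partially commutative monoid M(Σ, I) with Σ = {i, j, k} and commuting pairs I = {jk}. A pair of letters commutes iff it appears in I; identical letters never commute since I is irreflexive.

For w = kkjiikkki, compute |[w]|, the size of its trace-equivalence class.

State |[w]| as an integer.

3

#0=k has no predecessor
#1=k depends on [0:k]
#2=j has no predecessor
#3=i depends on [1:k, 2:j]
#4=i depends on [3:i]
#5=k depends on [4:i]
#6=k depends on [5:k]
#7=k depends on [6:k]
#8=i depends on [7:k]
sources: [0:k, 2:j]
N(rest) = Σ N(rest − s) over sources s of rest; N(one piece) = 1:
  size 1 → [8]=1
  size 2 → [7,8]=1
  size 3 → [6,7,8]=1
  size 4 → [5,6,7,8]=1
  size 5 → [4,5,6,7,8]=1
  size 6 → [3,4,5,6,7,8]=1
  size 7 → [1,3,4,5,6,7,8]=1  [2,3,4,5,6,7,8]=1
  first=0(k) contributes 2
  first=2(j) contributes 1
|[w]| = 3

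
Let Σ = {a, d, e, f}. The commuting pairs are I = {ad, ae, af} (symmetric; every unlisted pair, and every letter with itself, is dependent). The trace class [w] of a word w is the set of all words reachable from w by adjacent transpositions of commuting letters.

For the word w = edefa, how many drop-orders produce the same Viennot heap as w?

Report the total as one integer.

piece 0:e — minimal
piece 1:d rests on {0:e}
piece 2:e rests on {1:d}
piece 3:f rests on {2:e}
piece 4:a — minimal
minimal pieces: {0:e, 4:a}
ways to finish when only these pieces remain (= sum over removing one remaining piece with nothing left below it):
  1 left: {3}→1  {4}→1
  2 left: {2,3}→1  {3,4}→2
  3 left: {1,2,3}→1  {2,3,4}→3
  placing 0:e first → 4 extensions
  placing 4:a first → 1 extensions
total linear extensions = 5

5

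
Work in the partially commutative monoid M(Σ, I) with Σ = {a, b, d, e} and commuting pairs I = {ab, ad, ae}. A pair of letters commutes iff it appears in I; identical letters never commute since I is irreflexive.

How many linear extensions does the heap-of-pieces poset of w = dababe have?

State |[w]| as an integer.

15

0(d) covers ∅
1(a) covers ∅
2(b) covers 0:d
3(a) covers 1:a
4(b) covers 2:b
5(e) covers 4:b
floor of heap: 0:d, 1:a
completions by unplaced set U, small U first (add the entries for U minus each lowest piece of U):
  |U|=1: {3}:1  {5}:1
  |U|=2: {1,3}:1  {3,5}:2  {4,5}:1
  |U|=3: {1,3,5}:3  {2,4,5}:1  {3,4,5}:3
  |U|=4: {0,2,4,5}:1  {1,3,4,5}:6  {2,3,4,5}:4
  start at 0(d): 10
  start at 1(a): 5
sum over floor = 15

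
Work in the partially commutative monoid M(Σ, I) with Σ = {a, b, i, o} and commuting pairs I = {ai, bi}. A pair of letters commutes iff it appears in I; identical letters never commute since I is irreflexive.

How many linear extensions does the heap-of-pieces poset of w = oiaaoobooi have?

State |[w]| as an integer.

drop 0:o onto floor
drop 1:i onto {0:o}
drop 2:a onto {0:o}
drop 3:a onto {2:a}
drop 4:o onto {1:i, 3:a}
drop 5:o onto {4:o}
drop 6:b onto {5:o}
drop 7:o onto {6:b}
drop 8:o onto {7:o}
drop 9:i onto {8:o}
ground layer = {0:o}
drop-orders for the pieces not yet dropped (sum over which currently-grounded one goes next):
  1 to go: {9} 1
  2 to go: {8,9} 1
  3 to go: {7,8,9} 1
  4 to go: {6,7,8,9} 1
  5 to go: {5,6,7,8,9} 1
  6 to go: {4,5,6,7,8,9} 1
  7 to go: {1,4,5,6,7,8,9} 1  {3,4,5,6,7,8,9} 1
  8 to go: {1,3,4,5,6,7,8,9} 2  {2,3,4,5,6,7,8,9} 1
  if 0:o drops first: 3 orders

3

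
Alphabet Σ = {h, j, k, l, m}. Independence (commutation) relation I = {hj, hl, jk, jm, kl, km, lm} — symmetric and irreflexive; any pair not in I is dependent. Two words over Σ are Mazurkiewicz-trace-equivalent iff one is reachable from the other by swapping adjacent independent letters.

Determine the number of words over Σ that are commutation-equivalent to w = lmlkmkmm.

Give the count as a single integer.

drop 0:l onto floor
drop 1:m onto floor
drop 2:l onto {0:l}
drop 3:k onto floor
drop 4:m onto {1:m}
drop 5:k onto {3:k}
drop 6:m onto {4:m}
drop 7:m onto {6:m}
ground layer = {0:l, 1:m, 3:k}
drop-orders for the pieces not yet dropped (sum over which currently-grounded one goes next):
  1 to go: {2} 1  {5} 1  {7} 1
  2 to go: {0,2} 1  {2,5} 2  {2,7} 2  {3,5} 1  {5,7} 2  {6,7} 1
  3 to go: {0,2,5} 3  {0,2,7} 3  {2,3,5} 3  {2,5,7} 6  {2,6,7} 3  {3,5,7} 3  {4,6,7} 1  {5,6,7} 3
  4 to go: {0,2,3,5} 6  {0,2,5,7} 12  {0,2,6,7} 6  {1,4,6,7} 1  {2,3,5,7} 12  {2,4,6,7} 4  {2,5,6,7} 12  {3,5,6,7} 6  {4,5,6,7} 4
  5 to go: {0,2,3,5,7} 30  {0,2,4,6,7} 10  {0,2,5,6,7} 30  {1,2,4,6,7} 5  {1,4,5,6,7} 5  {2,3,5,6,7} 30  {2,4,5,6,7} 20  {3,4,5,6,7} 10
  6 to go: {0,1,2,4,6,7} 15  {0,2,3,5,6,7} 90  {0,2,4,5,6,7} 60  {1,2,4,5,6,7} 30  {1,3,4,5,6,7} 15  {2,3,4,5,6,7} 60
  if 0:l drops first: 105 orders
  if 1:m drops first: 210 orders
  if 3:k drops first: 105 orders
heap linearizations: 420

420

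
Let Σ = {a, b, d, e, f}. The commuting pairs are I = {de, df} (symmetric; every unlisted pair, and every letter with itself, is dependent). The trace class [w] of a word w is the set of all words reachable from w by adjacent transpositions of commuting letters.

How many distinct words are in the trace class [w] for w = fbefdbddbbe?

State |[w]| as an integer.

0(f) covers ∅
1(b) covers 0:f
2(e) covers 1:b
3(f) covers 2:e
4(d) covers 1:b
5(b) covers 3:f, 4:d
6(d) covers 5:b
7(d) covers 6:d
8(b) covers 7:d
9(b) covers 8:b
10(e) covers 9:b
floor of heap: 0:f
completions by unplaced set U, small U first (add the entries for U minus each lowest piece of U):
  |U|=1: {10}:1
  |U|=2: {9,10}:1
  |U|=3: {8,9,10}:1
  |U|=4: {7,8,9,10}:1
  |U|=5: {6,7,8,9,10}:1
  |U|=6: {5,6,7,8,9,10}:1
  |U|=7: {3,5,6,7,8,9,10}:1  {4,5,6,7,8,9,10}:1
  |U|=8: {2,3,5,6,7,8,9,10}:1  {3,4,5,6,7,8,9,10}:2
  |U|=9: {2,3,4,5,6,7,8,9,10}:3
  start at 0(f): 3

3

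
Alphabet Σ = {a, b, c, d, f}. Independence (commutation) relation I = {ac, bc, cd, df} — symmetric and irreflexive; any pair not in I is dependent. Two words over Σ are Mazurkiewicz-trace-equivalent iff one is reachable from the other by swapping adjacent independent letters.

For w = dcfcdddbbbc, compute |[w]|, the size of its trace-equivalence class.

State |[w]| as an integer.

265

piece 0:d — minimal
piece 1:c — minimal
piece 2:f rests on {1:c}
piece 3:c rests on {2:f}
piece 4:d rests on {0:d}
piece 5:d rests on {4:d}
piece 6:d rests on {5:d}
piece 7:b rests on {2:f, 6:d}
piece 8:b rests on {7:b}
piece 9:b rests on {8:b}
piece 10:c rests on {3:c}
minimal pieces: {0:d, 1:c}
ways to finish when only these pieces remain (= sum over removing one remaining piece with nothing left below it):
  1 left: {9}→1  {10}→1
  2 left: {3,10}→1  {8,9}→1  {9,10}→2
  3 left: {3,9,10}→3  {7,8,9}→1  {8,9,10}→3
  4 left: {3,8,9,10}→6  {6,7,8,9}→1  {7,8,9,10}→4
  5 left: {3,7,8,9,10}→10  {5,6,7,8,9}→1  {6,7,8,9,10}→5
  6 left: {2,3,7,8,9,10}→10  {3,6,7,8,9,10}→15  {4,5,6,7,8,9}→1  {5,6,7,8,9,10}→6
  7 left: {0,4,5,6,7,8,9}→1  {1,2,3,7,8,9,10}→10  {2,3,6,7,8,9,10}→25  {3,5,6,7,8,9,10}→21  {4,5,6,7,8,9,10}→7
  8 left: {0,4,5,6,7,8,9,10}→8  {1,2,3,6,7,8,9,10}→35  {2,3,5,6,7,8,9,10}→46  {3,4,5,6,7,8,9,10}→28
  9 left: {0,3,4,5,6,7,8,9,10}→36  {1,2,3,5,6,7,8,9,10}→81  {2,3,4,5,6,7,8,9,10}→74
  placing 0:d first → 155 extensions
  placing 1:c first → 110 extensions
total linear extensions = 265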